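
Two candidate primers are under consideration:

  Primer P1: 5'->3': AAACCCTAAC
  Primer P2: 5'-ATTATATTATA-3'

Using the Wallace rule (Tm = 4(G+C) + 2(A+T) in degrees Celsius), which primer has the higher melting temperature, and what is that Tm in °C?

Primer P1: A+T=6, G+C=4 → Tm = 2(6)+4(4) = 28°C
Primer P2: A+T=11, G+C=0 → Tm = 2(11)+4(0) = 22°C
28°C vs 22°C → primer P1 is higher.

Primer P1, 28°C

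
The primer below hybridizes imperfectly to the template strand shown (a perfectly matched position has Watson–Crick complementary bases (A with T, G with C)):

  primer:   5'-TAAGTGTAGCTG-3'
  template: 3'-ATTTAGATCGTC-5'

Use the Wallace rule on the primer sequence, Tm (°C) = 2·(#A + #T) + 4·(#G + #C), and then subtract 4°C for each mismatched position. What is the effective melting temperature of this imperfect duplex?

22°C

Primer base counts: A=3, T=4, G=4, C=1 → A+T=7, G+C=5
Perfect-match Tm = 2(7) + 4(5) = 14 + 20 = 34°C
Mismatches (positions where the bases are not complementary): 3 (at positions 4, 6, 11)
Effective Tm = 34 − 3×4 = 34 − 12 = 22°C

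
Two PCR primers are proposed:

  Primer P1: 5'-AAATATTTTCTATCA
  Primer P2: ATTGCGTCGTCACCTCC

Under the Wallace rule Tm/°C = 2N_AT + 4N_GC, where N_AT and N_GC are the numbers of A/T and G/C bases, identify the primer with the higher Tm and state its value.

Primer P1: A+T=13, G+C=2 → Tm = 2(13)+4(2) = 34°C
Primer P2: A+T=7, G+C=10 → Tm = 2(7)+4(10) = 54°C
34°C vs 54°C → primer P2 is higher.

Primer P2, 54°C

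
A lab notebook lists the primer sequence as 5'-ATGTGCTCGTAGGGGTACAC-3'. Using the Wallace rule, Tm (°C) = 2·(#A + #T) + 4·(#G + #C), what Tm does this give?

Counting bases: A=4, G=7, T=5, C=4
AT pairs contribute 9, GC pairs contribute 11.
Tm = 4·11 + 2·9 = 44 + 18 = 62°C

62°C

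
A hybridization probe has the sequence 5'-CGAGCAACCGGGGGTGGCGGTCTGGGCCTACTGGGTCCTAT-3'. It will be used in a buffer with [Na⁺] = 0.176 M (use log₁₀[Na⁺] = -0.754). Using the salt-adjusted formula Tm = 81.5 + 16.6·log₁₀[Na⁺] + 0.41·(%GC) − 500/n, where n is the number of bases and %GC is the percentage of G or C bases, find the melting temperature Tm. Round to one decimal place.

Length n = 41. Base counts: A=5, T=8, C=11, G=17
G+C = 28, so %GC = 28/41 × 100 = 68.293%
Salt term: 16.6 × (-0.754) = -12.516
GC term: 0.41 × 68.293 = 28; length term: −500/41 = −12.195
Tm = 81.5 + (-12.516) + 28 − 12.195 = 84.789 → 84.8°C

84.8°C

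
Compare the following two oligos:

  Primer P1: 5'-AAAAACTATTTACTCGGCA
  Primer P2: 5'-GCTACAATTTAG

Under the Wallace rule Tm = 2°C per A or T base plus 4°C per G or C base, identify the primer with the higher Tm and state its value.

Primer P1: A+T=13, G+C=6 → Tm = 2(13)+4(6) = 50°C
Primer P2: A+T=8, G+C=4 → Tm = 2(8)+4(4) = 32°C
50°C vs 32°C → primer P1 is higher.

Primer P1, 50°C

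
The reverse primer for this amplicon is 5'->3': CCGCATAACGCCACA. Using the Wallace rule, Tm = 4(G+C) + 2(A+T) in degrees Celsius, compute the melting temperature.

48°C

Counting bases: A=5, G=2, C=7, T=1
A+T = 6, G+C = 9
Tm = 2(6) + 4(9) = 12 + 36 = 48°C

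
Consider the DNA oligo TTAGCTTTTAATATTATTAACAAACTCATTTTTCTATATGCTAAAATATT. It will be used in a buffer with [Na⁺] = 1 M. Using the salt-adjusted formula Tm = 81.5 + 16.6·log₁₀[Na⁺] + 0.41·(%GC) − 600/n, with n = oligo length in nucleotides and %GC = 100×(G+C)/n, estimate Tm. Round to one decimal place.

Length n = 50. A=18, G=2, C=6, T=24
G+C = 8, so %GC = 8/50 × 100 = 16%
Salt term: 16.6 × (0) = 0
GC term: 0.41 × 16 = 6.56; length term: −600/50 = −12
Tm = 81.5 + (0) + 6.56 − 12 = 76.06 → 76.1°C

76.1°C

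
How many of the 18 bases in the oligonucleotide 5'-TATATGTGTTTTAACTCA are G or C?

Scanning the sequence gives C=2, G=2, T=9, A=5.
Total G or C: 2 + 2 = 4

4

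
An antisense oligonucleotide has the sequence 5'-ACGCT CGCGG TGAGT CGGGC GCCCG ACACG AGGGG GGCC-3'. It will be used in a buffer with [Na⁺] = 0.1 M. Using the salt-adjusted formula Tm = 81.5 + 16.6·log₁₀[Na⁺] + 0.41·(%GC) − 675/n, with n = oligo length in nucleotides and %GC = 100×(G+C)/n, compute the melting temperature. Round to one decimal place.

80.2°C

Length n = 39. G=18, T=3, A=5, C=13
G+C = 31, so %GC = 31/39 × 100 = 79.487%
Salt term: 16.6 × (-1) = -16.6
GC term: 0.41 × 79.487 = 32.59; length term: −675/39 = −17.308
Tm = 81.5 + (-16.6) + 32.59 − 17.308 = 80.182 → 80.2°C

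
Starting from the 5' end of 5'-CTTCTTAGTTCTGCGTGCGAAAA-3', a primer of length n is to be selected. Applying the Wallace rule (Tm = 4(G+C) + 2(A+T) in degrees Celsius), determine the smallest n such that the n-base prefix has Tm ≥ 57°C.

First 18 bases: CTTCTTAGTTCTGCGTGC → Tm = 54°C (< 57°C)
First 19 bases: CTTCTTAGTTCTGCGTGCG → Tm = 58°C (≥ 57°C)
Each additional base adds 2°C (A/T) or 4°C (G/C), so Tm is non-decreasing in n; n = 19 is the first length to reach 57°C.

n = 19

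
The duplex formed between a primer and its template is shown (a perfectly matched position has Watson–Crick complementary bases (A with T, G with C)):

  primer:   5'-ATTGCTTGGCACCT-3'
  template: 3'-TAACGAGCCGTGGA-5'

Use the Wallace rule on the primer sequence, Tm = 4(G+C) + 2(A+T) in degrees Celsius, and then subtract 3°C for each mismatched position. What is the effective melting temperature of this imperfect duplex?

Primer base counts: A=2, T=5, G=3, C=4 → A+T=7, G+C=7
Perfect-match Tm = 2(7) + 4(7) = 14 + 28 = 42°C
Mismatches (positions where the bases are not complementary): 1 (at position 7)
Effective Tm = 42 − 1×3 = 42 − 3 = 39°C

39°C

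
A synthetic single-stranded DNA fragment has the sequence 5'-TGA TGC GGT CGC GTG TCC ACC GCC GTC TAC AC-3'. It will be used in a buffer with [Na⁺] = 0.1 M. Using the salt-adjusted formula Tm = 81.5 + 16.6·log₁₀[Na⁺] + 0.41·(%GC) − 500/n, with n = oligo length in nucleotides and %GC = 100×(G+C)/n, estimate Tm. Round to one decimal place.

76.2°C

Length n = 32. Counting bases: G=9, A=4, T=7, C=12
G+C = 21, so %GC = 21/32 × 100 = 65.625%
Salt term: 16.6 × (-1) = -16.6
GC term: 0.41 × 65.625 = 26.906; length term: −500/32 = −15.625
Tm = 81.5 + (-16.6) + 26.906 − 15.625 = 76.181 → 76.2°C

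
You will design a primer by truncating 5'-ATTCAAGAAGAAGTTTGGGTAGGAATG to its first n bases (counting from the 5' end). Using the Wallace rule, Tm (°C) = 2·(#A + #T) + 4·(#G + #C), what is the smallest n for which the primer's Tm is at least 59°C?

n = 22

First 21 bases: ATTCAAGAAGAAGTTTGGGTA → Tm = 56°C (< 59°C)
First 22 bases: ATTCAAGAAGAAGTTTGGGTAG → Tm = 60°C (≥ 59°C)
Each additional base adds 2°C (A/T) or 4°C (G/C), so Tm is non-decreasing in n; n = 22 is the first length to reach 59°C.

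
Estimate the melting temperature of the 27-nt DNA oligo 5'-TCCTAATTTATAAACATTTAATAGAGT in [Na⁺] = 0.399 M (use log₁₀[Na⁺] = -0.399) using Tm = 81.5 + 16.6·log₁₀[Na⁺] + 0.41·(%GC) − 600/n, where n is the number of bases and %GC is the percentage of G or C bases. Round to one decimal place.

60.2°C

Length n = 27. T=11, A=11, G=2, C=3
G+C = 5, so %GC = 5/27 × 100 = 18.519%
Salt term: 16.6 × (-0.399) = -6.623
GC term: 0.41 × 18.519 = 7.593; length term: −600/27 = −22.222
Tm = 81.5 + (-6.623) + 7.593 − 22.222 = 60.248 → 60.2°C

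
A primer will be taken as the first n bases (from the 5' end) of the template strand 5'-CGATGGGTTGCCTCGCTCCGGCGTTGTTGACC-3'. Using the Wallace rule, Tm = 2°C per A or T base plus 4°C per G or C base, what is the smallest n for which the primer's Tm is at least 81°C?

n = 24

First 23 bases: CGATGGGTTGCCTCGCTCCGGCG → Tm = 80°C (< 81°C)
First 24 bases: CGATGGGTTGCCTCGCTCCGGCGT → Tm = 82°C (≥ 81°C)
Since every base adds ≥2°C, Tm only increases with n, so the threshold is first crossed at n = 24.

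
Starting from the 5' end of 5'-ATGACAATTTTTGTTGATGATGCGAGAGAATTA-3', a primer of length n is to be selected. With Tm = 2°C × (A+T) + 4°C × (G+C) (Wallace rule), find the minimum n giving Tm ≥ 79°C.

First 29 bases: ATGACAATTTTTGTTGATGATGCGAGAGA → Tm = 78°C (< 79°C)
First 30 bases: ATGACAATTTTTGTTGATGATGCGAGAGAA → Tm = 80°C (≥ 79°C)
Since every base adds ≥2°C, Tm only increases with n, so the threshold is first crossed at n = 30.

n = 30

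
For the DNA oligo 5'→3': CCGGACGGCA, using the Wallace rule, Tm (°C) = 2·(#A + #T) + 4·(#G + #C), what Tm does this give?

36°C

Counting bases: A=2, G=4, C=4, T=0
A+T = 2, G+C = 8
Tm = 2×2 + 4×8 = 36°C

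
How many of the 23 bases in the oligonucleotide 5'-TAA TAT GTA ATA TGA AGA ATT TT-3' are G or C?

Scanning the sequence gives G=3, T=10, A=10, C=0.
Total G or C: 3 + 0 = 3

3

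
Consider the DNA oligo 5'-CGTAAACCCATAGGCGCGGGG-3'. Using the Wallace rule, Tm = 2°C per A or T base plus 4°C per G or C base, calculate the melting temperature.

70°C

Scanning the sequence gives G=8, T=2, A=5, C=6.
So N_AT = 7 and N_GC = 14.
Tm = 2×7 + 4×14 = 70°C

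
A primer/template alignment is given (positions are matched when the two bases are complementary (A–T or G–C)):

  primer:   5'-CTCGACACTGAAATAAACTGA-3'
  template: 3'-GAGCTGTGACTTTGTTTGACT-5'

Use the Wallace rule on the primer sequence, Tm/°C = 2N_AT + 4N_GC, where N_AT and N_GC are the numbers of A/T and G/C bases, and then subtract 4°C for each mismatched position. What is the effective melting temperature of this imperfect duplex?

54°C

Primer base counts: A=9, T=4, G=3, C=5 → A+T=13, G+C=8
Perfect-match Tm = 2(13) + 4(8) = 26 + 32 = 58°C
Mismatches (positions where the bases are not complementary): 1 (at position 14)
Effective Tm = 58 − 1×4 = 58 − 4 = 54°C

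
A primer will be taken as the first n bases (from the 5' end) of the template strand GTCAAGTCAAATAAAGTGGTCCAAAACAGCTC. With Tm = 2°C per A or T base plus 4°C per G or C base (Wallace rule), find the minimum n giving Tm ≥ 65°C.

First 23 bases: GTCAAGTCAAATAAAGTGGTCCA → Tm = 64°C (< 65°C)
First 24 bases: GTCAAGTCAAATAAAGTGGTCCAA → Tm = 66°C (≥ 65°C)
Since every base adds ≥2°C, Tm only increases with n, so the threshold is first crossed at n = 24.

n = 24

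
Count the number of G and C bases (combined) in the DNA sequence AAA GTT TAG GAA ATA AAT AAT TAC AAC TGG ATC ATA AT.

Counting bases: G=5, C=3, T=11, A=19
Total G or C: 5 + 3 = 8

8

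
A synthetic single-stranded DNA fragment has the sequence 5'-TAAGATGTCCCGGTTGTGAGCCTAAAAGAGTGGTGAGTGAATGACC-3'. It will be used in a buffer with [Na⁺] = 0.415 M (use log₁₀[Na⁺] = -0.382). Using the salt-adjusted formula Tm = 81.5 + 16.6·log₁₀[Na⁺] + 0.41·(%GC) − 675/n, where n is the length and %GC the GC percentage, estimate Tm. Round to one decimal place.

Length n = 46. Scanning the sequence gives T=11, G=15, C=7, A=13.
G+C = 22, so %GC = 22/46 × 100 = 47.826%
Salt term: 16.6 × (-0.382) = -6.341
GC term: 0.41 × 47.826 = 19.609; length term: −675/46 = −14.674
Tm = 81.5 + (-6.341) + 19.609 − 14.674 = 80.094 → 80.1°C

80.1°C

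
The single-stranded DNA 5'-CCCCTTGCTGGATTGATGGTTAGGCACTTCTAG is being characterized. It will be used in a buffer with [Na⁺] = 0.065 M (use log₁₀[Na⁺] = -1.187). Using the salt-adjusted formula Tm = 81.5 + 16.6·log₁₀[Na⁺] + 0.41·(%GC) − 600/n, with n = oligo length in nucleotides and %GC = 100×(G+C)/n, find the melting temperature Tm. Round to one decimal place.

Length n = 33. Base counts: G=9, A=5, C=8, T=11
G+C = 17, so %GC = 17/33 × 100 = 51.515%
Salt term: 16.6 × (-1.187) = -19.704
GC term: 0.41 × 51.515 = 21.121; length term: −600/33 = −18.182
Tm = 81.5 + (-19.704) + 21.121 − 18.182 = 64.735 → 64.7°C

64.7°C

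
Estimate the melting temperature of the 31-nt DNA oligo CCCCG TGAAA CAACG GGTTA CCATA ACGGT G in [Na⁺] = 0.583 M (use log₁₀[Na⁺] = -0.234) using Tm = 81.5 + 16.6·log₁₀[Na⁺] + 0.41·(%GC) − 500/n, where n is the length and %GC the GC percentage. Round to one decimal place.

84.0°C

Length n = 31. Counting bases: C=9, A=9, G=8, T=5
G+C = 17, so %GC = 17/31 × 100 = 54.839%
Salt term: 16.6 × (-0.234) = -3.884
GC term: 0.41 × 54.839 = 22.484; length term: −500/31 = −16.129
Tm = 81.5 + (-3.884) + 22.484 − 16.129 = 83.971 → 84.0°C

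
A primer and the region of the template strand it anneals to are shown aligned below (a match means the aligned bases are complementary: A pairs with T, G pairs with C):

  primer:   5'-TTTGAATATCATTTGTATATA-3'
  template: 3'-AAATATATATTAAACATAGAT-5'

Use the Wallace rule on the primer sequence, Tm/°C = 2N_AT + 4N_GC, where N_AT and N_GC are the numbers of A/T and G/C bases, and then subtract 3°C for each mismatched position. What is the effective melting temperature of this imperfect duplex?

Primer base counts: A=7, T=11, G=2, C=1 → A+T=18, G+C=3
Perfect-match Tm = 2(18) + 4(3) = 36 + 12 = 48°C
Mismatches (positions where the bases are not complementary): 4 (at positions 4, 5, 10, 19)
Effective Tm = 48 − 4×3 = 48 − 12 = 36°C

36°C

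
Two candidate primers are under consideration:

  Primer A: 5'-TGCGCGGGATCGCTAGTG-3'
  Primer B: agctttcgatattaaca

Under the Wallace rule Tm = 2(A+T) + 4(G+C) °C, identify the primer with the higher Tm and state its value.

Primer A, 60°C

Primer A: A+T=6, G+C=12 → Tm = 2(6)+4(12) = 60°C
Primer B: A+T=12, G+C=5 → Tm = 2(12)+4(5) = 44°C
60°C vs 44°C → primer A is higher.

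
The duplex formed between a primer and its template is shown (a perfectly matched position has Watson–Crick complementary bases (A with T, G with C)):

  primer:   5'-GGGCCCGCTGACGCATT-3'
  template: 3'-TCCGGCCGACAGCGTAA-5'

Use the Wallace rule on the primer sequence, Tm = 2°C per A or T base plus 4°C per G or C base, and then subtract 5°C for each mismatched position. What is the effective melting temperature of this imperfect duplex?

Primer base counts: A=2, T=3, G=6, C=6 → A+T=5, G+C=12
Perfect-match Tm = 2(5) + 4(12) = 10 + 48 = 58°C
Mismatches (positions where the bases are not complementary): 3 (at positions 1, 6, 11)
Effective Tm = 58 − 3×5 = 58 − 15 = 43°C

43°C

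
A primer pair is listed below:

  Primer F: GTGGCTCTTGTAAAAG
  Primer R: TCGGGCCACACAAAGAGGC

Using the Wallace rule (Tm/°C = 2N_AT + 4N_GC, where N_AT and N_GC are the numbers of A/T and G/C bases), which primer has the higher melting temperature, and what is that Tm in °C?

Primer F: A+T=9, G+C=7 → Tm = 2(9)+4(7) = 46°C
Primer R: A+T=7, G+C=12 → Tm = 2(7)+4(12) = 62°C
46°C vs 62°C → primer R is higher.

Primer R, 62°C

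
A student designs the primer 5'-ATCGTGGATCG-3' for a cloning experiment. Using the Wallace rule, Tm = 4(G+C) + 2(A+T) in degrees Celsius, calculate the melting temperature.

Base counts: C=2, A=2, G=4, T=3
A+T = 5, G+C = 6
Tm = 4·6 + 2·5 = 24 + 10 = 34°C

34°C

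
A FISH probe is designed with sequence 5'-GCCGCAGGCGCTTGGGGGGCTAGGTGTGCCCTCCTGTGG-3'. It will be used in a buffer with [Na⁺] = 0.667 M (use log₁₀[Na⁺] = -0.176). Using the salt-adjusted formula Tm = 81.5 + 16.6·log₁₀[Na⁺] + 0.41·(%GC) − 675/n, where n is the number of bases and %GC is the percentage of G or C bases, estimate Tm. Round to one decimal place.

91.8°C

Length n = 39. Counting bases: T=8, A=2, C=11, G=18
G+C = 29, so %GC = 29/39 × 100 = 74.359%
Salt term: 16.6 × (-0.176) = -2.922
GC term: 0.41 × 74.359 = 30.487; length term: −675/39 = −17.308
Tm = 81.5 + (-2.922) + 30.487 − 17.308 = 91.757 → 91.8°C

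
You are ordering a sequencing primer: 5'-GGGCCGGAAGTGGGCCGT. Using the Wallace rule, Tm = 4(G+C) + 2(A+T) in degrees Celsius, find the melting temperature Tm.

A=2, T=2, C=4, G=10
A+T = 4, G+C = 14
Tm = 2(4) + 4(14) = 8 + 56 = 64°C

64°C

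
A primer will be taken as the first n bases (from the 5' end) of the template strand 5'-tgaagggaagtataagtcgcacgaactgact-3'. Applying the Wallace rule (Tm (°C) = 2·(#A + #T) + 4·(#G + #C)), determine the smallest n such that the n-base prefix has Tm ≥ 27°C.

First 9 bases: TGAAGGGAA → Tm = 26°C (< 27°C)
First 10 bases: TGAAGGGAAG → Tm = 30°C (≥ 27°C)
Since every base adds ≥2°C, Tm only increases with n, so the threshold is first crossed at n = 10.

n = 10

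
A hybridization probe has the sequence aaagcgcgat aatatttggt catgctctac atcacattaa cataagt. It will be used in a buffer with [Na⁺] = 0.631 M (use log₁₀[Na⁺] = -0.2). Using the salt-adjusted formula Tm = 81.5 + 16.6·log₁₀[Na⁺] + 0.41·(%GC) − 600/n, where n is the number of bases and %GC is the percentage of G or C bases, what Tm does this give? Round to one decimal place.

79.4°C

Length n = 47. Scanning the sequence gives C=9, G=7, T=14, A=17.
G+C = 16, so %GC = 16/47 × 100 = 34.043%
Salt term: 16.6 × (-0.2) = -3.32
GC term: 0.41 × 34.043 = 13.958; length term: −600/47 = −12.766
Tm = 81.5 + (-3.32) + 13.958 − 12.766 = 79.372 → 79.4°C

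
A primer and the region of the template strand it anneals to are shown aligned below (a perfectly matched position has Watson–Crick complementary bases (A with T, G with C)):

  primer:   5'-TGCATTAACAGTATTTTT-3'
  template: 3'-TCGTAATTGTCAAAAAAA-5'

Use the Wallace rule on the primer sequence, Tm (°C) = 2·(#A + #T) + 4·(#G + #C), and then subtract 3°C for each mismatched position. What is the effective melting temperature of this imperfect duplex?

38°C

Primer base counts: A=5, T=9, G=2, C=2 → A+T=14, G+C=4
Perfect-match Tm = 2(14) + 4(4) = 28 + 16 = 44°C
Mismatches (positions where the bases are not complementary): 2 (at positions 1, 13)
Effective Tm = 44 − 2×3 = 44 − 6 = 38°C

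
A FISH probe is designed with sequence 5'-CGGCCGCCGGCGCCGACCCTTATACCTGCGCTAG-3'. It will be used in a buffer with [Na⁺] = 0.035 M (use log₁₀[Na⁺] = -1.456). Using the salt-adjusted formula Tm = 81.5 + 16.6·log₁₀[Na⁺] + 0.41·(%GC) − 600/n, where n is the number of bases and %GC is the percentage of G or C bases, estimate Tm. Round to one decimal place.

Length n = 34. Base counts: A=4, T=5, G=10, C=15
G+C = 25, so %GC = 25/34 × 100 = 73.529%
Salt term: 16.6 × (-1.456) = -24.17
GC term: 0.41 × 73.529 = 30.147; length term: −600/34 = −17.647
Tm = 81.5 + (-24.17) + 30.147 − 17.647 = 69.83 → 69.8°C

69.8°C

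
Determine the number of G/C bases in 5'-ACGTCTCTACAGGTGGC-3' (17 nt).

A=3, G=5, C=5, T=4
Total G or C: 5 + 5 = 10

10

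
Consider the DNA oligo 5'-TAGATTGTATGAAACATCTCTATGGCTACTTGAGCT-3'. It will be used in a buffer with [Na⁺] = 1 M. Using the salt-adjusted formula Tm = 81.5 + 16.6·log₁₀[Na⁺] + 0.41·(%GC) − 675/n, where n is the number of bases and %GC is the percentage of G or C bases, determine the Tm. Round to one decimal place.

77.6°C

Length n = 36. Scanning the sequence gives G=7, T=13, A=10, C=6.
G+C = 13, so %GC = 13/36 × 100 = 36.111%
Salt term: 16.6 × (0) = 0
GC term: 0.41 × 36.111 = 14.806; length term: −675/36 = −18.75
Tm = 81.5 + (0) + 14.806 − 18.75 = 77.556 → 77.6°C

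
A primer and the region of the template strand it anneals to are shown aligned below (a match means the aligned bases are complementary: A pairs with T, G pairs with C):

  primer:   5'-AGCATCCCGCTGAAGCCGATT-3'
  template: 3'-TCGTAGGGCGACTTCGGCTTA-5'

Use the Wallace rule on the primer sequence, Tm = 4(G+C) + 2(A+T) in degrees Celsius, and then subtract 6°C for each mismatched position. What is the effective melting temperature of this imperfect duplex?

Primer base counts: A=5, T=4, G=5, C=7 → A+T=9, G+C=12
Perfect-match Tm = 2(9) + 4(12) = 18 + 48 = 66°C
Mismatches (positions where the bases are not complementary): 1 (at position 20)
Effective Tm = 66 − 1×6 = 66 − 6 = 60°C

60°C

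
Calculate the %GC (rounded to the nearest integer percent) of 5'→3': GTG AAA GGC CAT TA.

Scanning the sequence gives T=3, C=2, A=5, G=4.
G+C = 4 + 2 = 6 out of 14 bases
%GC = 6/14 × 100 = 42.86% ≈ 43%

43%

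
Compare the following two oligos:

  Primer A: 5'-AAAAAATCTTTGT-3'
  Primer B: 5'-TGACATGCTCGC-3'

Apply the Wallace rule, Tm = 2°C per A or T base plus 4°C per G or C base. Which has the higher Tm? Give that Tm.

Primer B, 38°C

Primer A: A+T=11, G+C=2 → Tm = 2(11)+4(2) = 30°C
Primer B: A+T=5, G+C=7 → Tm = 2(5)+4(7) = 38°C
30°C vs 38°C → primer B is higher.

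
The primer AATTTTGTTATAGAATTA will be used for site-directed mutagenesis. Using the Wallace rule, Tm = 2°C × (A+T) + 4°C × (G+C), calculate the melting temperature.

Scanning the sequence gives G=2, A=7, C=0, T=9.
AT pairs contribute 16, GC pairs contribute 2.
Tm = 4·2 + 2·16 = 8 + 32 = 40°C

40°C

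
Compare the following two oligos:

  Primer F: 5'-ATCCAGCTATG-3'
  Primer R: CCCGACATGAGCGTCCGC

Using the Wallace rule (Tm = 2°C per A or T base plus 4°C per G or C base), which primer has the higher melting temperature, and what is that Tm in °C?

Primer F: A+T=6, G+C=5 → Tm = 2(6)+4(5) = 32°C
Primer R: A+T=5, G+C=13 → Tm = 2(5)+4(13) = 62°C
32°C vs 62°C → primer R is higher.

Primer R, 62°C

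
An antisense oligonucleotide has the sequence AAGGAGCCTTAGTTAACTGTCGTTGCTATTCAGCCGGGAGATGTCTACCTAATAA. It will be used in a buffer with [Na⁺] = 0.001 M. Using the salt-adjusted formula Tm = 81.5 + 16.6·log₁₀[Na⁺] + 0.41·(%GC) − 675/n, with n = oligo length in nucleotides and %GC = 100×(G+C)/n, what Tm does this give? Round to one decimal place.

37.3°C

Length n = 55. Scanning the sequence gives C=11, G=13, T=16, A=15.
G+C = 24, so %GC = 24/55 × 100 = 43.636%
Salt term: 16.6 × (-3) = -49.8
GC term: 0.41 × 43.636 = 17.891; length term: −675/55 = −12.273
Tm = 81.5 + (-49.8) + 17.891 − 12.273 = 37.318 → 37.3°C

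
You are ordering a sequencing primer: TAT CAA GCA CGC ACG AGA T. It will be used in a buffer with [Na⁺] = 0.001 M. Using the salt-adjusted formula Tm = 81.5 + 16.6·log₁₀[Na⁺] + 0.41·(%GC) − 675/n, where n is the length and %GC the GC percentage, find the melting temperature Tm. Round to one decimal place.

15.6°C

Length n = 19. T=3, A=7, C=5, G=4
G+C = 9, so %GC = 9/19 × 100 = 47.368%
Salt term: 16.6 × (-3) = -49.8
GC term: 0.41 × 47.368 = 19.421; length term: −675/19 = −35.526
Tm = 81.5 + (-49.8) + 19.421 − 35.526 = 15.595 → 15.6°C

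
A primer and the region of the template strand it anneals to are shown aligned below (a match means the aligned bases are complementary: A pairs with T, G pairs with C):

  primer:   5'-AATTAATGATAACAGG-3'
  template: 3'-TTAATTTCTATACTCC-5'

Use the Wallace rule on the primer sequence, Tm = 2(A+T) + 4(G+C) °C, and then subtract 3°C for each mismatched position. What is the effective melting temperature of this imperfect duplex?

31°C

Primer base counts: A=8, T=4, G=3, C=1 → A+T=12, G+C=4
Perfect-match Tm = 2(12) + 4(4) = 24 + 16 = 40°C
Mismatches (positions where the bases are not complementary): 3 (at positions 7, 12, 13)
Effective Tm = 40 − 3×3 = 40 − 9 = 31°C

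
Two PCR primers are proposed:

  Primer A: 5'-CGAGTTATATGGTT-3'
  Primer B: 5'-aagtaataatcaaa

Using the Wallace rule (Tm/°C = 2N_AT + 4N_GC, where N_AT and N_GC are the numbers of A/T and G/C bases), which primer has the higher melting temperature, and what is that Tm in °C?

Primer A: A+T=9, G+C=5 → Tm = 2(9)+4(5) = 38°C
Primer B: A+T=12, G+C=2 → Tm = 2(12)+4(2) = 32°C
38°C vs 32°C → primer A is higher.

Primer A, 38°C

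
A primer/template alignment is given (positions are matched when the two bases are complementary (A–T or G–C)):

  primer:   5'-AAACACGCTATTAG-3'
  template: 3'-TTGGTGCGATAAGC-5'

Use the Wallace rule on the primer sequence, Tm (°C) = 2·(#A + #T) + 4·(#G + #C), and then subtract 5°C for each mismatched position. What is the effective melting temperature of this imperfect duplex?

28°C

Primer base counts: A=6, T=3, G=2, C=3 → A+T=9, G+C=5
Perfect-match Tm = 2(9) + 4(5) = 18 + 20 = 38°C
Mismatches (positions where the bases are not complementary): 2 (at positions 3, 13)
Effective Tm = 38 − 2×5 = 38 − 10 = 28°C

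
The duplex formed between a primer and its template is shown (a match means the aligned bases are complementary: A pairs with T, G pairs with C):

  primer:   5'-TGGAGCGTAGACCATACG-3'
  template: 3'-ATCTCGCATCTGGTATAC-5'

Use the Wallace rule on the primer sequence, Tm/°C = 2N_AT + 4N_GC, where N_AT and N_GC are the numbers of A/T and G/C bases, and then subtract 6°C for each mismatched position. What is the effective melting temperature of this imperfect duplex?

Primer base counts: A=5, T=3, G=6, C=4 → A+T=8, G+C=10
Perfect-match Tm = 2(8) + 4(10) = 16 + 40 = 56°C
Mismatches (positions where the bases are not complementary): 2 (at positions 2, 17)
Effective Tm = 56 − 2×6 = 56 − 12 = 44°C

44°C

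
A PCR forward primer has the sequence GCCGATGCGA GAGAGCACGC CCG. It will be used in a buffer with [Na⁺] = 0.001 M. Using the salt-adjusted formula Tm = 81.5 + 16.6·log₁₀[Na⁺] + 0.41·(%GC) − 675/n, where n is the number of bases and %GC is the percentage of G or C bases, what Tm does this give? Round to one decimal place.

Length n = 23. Counting bases: C=8, G=9, T=1, A=5
G+C = 17, so %GC = 17/23 × 100 = 73.913%
Salt term: 16.6 × (-3) = -49.8
GC term: 0.41 × 73.913 = 30.304; length term: −675/23 = −29.348
Tm = 81.5 + (-49.8) + 30.304 − 29.348 = 32.656 → 32.7°C

32.7°C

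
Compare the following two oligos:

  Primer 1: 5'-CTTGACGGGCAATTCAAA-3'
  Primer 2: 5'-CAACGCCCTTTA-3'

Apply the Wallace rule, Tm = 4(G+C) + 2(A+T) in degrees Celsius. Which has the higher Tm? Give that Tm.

Primer 1, 52°C

Primer 1: A+T=10, G+C=8 → Tm = 2(10)+4(8) = 52°C
Primer 2: A+T=6, G+C=6 → Tm = 2(6)+4(6) = 36°C
52°C vs 36°C → primer 1 is higher.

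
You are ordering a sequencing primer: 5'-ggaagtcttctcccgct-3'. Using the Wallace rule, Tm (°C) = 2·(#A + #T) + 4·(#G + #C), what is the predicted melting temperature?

Base counts: T=5, C=6, G=4, A=2
So N_AT = 7 and N_GC = 10.
Tm = 2(7) + 4(10) = 14 + 40 = 54°C

54°C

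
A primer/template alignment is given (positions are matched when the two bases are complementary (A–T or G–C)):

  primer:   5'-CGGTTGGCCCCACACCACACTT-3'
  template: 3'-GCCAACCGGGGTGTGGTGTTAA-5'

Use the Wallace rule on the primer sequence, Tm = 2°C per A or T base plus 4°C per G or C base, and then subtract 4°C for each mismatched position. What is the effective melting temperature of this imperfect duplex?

Primer base counts: A=4, T=4, G=4, C=10 → A+T=8, G+C=14
Perfect-match Tm = 2(8) + 4(14) = 16 + 56 = 72°C
Mismatches (positions where the bases are not complementary): 1 (at position 20)
Effective Tm = 72 − 1×4 = 72 − 4 = 68°C

68°C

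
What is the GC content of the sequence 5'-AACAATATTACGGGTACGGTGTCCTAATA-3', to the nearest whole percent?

38%

A=10, T=8, C=5, G=6
G+C = 6 + 5 = 11 out of 29 bases
%GC = 11/29 × 100 = 37.93% ≈ 38%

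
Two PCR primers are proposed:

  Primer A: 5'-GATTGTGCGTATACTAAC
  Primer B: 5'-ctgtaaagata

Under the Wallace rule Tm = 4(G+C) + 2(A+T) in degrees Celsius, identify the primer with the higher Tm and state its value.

Primer A: A+T=11, G+C=7 → Tm = 2(11)+4(7) = 50°C
Primer B: A+T=8, G+C=3 → Tm = 2(8)+4(3) = 28°C
50°C vs 28°C → primer A is higher.

Primer A, 50°C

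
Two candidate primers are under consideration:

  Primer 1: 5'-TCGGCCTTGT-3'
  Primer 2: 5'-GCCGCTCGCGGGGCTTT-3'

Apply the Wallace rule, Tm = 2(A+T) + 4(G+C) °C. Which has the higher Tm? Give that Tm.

Primer 2, 60°C

Primer 1: A+T=4, G+C=6 → Tm = 2(4)+4(6) = 32°C
Primer 2: A+T=4, G+C=13 → Tm = 2(4)+4(13) = 60°C
32°C vs 60°C → primer 2 is higher.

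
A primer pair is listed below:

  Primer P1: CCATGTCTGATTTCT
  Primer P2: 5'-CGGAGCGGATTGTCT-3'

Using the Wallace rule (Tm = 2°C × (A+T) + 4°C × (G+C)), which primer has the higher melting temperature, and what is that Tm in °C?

Primer P1: A+T=9, G+C=6 → Tm = 2(9)+4(6) = 42°C
Primer P2: A+T=6, G+C=9 → Tm = 2(6)+4(9) = 48°C
42°C vs 48°C → primer P2 is higher.

Primer P2, 48°C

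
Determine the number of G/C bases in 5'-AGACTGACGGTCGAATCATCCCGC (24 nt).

Base counts: G=6, C=8, T=4, A=6
Total G or C: 6 + 8 = 14

14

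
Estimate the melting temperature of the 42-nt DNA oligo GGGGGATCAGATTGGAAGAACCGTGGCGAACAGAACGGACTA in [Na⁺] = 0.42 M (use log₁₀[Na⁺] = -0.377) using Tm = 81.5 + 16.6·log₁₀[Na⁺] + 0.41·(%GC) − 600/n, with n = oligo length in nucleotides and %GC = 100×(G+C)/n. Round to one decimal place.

Length n = 42. G=16, C=7, A=14, T=5
G+C = 23, so %GC = 23/42 × 100 = 54.762%
Salt term: 16.6 × (-0.377) = -6.258
GC term: 0.41 × 54.762 = 22.452; length term: −600/42 = −14.286
Tm = 81.5 + (-6.258) + 22.452 − 14.286 = 83.408 → 83.4°C

83.4°C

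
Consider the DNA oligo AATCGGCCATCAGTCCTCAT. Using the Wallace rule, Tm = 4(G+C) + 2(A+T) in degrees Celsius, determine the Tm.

60°C

Counting bases: G=3, A=5, C=7, T=5
So N_AT = 10 and N_GC = 10.
Tm = 2×10 + 4×10 = 60°C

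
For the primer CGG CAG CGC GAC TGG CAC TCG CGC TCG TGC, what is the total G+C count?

Counting bases: T=4, C=12, G=11, A=3
G+C = 11 + 12 = 23

23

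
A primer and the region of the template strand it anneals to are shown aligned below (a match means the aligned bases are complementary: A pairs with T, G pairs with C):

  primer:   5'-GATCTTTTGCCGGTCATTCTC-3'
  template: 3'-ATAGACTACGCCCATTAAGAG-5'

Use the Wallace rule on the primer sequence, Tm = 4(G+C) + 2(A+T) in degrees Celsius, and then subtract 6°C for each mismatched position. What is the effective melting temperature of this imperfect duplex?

32°C

Primer base counts: A=2, T=9, G=4, C=6 → A+T=11, G+C=10
Perfect-match Tm = 2(11) + 4(10) = 22 + 40 = 62°C
Mismatches (positions where the bases are not complementary): 5 (at positions 1, 6, 7, 11, 15)
Effective Tm = 62 − 5×6 = 62 − 30 = 32°C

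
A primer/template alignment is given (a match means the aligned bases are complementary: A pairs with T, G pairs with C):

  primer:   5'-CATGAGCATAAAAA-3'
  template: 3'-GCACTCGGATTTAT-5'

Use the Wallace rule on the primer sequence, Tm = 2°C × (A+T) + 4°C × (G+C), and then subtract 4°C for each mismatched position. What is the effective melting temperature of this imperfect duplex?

Primer base counts: A=8, T=2, G=2, C=2 → A+T=10, G+C=4
Perfect-match Tm = 2(10) + 4(4) = 20 + 16 = 36°C
Mismatches (positions where the bases are not complementary): 3 (at positions 2, 8, 13)
Effective Tm = 36 − 3×4 = 36 − 12 = 24°C

24°C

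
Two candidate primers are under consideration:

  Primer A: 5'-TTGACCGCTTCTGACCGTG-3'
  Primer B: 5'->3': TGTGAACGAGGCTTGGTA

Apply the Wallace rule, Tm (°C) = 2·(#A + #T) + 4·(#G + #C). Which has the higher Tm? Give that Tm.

Primer A: A+T=8, G+C=11 → Tm = 2(8)+4(11) = 60°C
Primer B: A+T=9, G+C=9 → Tm = 2(9)+4(9) = 54°C
60°C vs 54°C → primer A is higher.

Primer A, 60°C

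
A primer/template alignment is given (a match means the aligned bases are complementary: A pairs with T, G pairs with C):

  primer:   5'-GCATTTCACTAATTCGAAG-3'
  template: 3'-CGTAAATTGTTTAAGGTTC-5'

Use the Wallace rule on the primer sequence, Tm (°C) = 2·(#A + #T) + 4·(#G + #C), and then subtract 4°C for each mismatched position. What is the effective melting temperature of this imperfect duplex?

40°C

Primer base counts: A=6, T=6, G=3, C=4 → A+T=12, G+C=7
Perfect-match Tm = 2(12) + 4(7) = 24 + 28 = 52°C
Mismatches (positions where the bases are not complementary): 3 (at positions 7, 10, 16)
Effective Tm = 52 − 3×4 = 52 − 12 = 40°C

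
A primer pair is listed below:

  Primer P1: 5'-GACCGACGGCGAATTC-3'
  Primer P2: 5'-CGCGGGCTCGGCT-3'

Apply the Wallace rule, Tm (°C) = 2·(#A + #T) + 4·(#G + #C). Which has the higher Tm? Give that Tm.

Primer P1: A+T=6, G+C=10 → Tm = 2(6)+4(10) = 52°C
Primer P2: A+T=2, G+C=11 → Tm = 2(2)+4(11) = 48°C
52°C vs 48°C → primer P1 is higher.

Primer P1, 52°C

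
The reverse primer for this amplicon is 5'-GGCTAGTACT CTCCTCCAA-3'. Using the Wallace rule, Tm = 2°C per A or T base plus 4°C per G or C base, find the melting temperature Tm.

Counting bases: A=4, T=5, G=3, C=7
So N_AT = 9 and N_GC = 10.
Tm = 4·10 + 2·9 = 40 + 18 = 58°C

58°C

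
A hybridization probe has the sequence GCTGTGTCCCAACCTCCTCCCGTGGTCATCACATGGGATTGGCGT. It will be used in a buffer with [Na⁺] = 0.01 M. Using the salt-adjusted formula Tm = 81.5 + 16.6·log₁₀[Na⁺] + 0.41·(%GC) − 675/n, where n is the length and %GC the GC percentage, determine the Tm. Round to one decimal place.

Length n = 45. Base counts: G=12, C=15, T=12, A=6
G+C = 27, so %GC = 27/45 × 100 = 60%
Salt term: 16.6 × (-2) = -33.2
GC term: 0.41 × 60 = 24.6; length term: −675/45 = −15
Tm = 81.5 + (-33.2) + 24.6 − 15 = 57.9 → 57.9°C

57.9°C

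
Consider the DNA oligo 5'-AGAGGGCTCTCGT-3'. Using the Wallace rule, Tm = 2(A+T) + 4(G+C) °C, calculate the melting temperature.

42°C

Counting bases: G=5, A=2, C=3, T=3
AT pairs contribute 5, GC pairs contribute 8.
Tm = 2(5) + 4(8) = 10 + 32 = 42°C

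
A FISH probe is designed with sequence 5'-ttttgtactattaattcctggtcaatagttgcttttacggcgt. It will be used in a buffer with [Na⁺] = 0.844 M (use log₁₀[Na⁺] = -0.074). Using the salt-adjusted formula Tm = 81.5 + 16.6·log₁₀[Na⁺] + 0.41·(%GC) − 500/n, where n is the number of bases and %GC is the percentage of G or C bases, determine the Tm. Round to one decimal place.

Length n = 43. A=8, G=8, T=20, C=7
G+C = 15, so %GC = 15/43 × 100 = 34.884%
Salt term: 16.6 × (-0.074) = -1.228
GC term: 0.41 × 34.884 = 14.302; length term: −500/43 = −11.628
Tm = 81.5 + (-1.228) + 14.302 − 11.628 = 82.946 → 82.9°C

82.9°C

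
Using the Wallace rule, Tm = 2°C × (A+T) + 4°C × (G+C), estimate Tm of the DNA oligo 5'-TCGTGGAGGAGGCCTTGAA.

Scanning the sequence gives A=4, G=8, T=4, C=3.
AT pairs contribute 8, GC pairs contribute 11.
Tm = 4·11 + 2·8 = 44 + 16 = 60°C

60°C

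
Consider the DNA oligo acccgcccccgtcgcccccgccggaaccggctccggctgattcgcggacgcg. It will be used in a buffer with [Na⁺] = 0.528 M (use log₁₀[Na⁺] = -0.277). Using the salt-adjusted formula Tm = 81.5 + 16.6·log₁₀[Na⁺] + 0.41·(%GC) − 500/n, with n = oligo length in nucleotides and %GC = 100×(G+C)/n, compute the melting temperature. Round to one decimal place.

100.4°C

Length n = 52. G=16, A=5, T=5, C=26
G+C = 42, so %GC = 42/52 × 100 = 80.769%
Salt term: 16.6 × (-0.277) = -4.598
GC term: 0.41 × 80.769 = 33.115; length term: −500/52 = −9.615
Tm = 81.5 + (-4.598) + 33.115 − 9.615 = 100.402 → 100.4°C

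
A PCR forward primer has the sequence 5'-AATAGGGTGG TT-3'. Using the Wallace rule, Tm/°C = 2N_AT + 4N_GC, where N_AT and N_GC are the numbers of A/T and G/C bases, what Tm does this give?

Counting bases: G=5, A=3, T=4, C=0
A+T = 7, G+C = 5
Tm = 4·5 + 2·7 = 20 + 14 = 34°C

34°C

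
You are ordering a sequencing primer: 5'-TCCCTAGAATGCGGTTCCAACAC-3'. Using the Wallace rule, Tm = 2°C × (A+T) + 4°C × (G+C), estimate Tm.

70°C

T=5, C=8, A=6, G=4
A+T = 11, G+C = 12
Tm = 4·12 + 2·11 = 48 + 22 = 70°C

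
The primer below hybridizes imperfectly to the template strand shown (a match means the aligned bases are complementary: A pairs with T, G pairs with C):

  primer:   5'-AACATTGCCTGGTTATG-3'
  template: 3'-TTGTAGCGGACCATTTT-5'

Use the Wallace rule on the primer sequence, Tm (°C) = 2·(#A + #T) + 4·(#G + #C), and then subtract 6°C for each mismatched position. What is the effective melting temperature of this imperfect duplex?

Primer base counts: A=4, T=6, G=4, C=3 → A+T=10, G+C=7
Perfect-match Tm = 2(10) + 4(7) = 20 + 28 = 48°C
Mismatches (positions where the bases are not complementary): 4 (at positions 6, 14, 16, 17)
Effective Tm = 48 − 4×6 = 48 − 24 = 24°C

24°C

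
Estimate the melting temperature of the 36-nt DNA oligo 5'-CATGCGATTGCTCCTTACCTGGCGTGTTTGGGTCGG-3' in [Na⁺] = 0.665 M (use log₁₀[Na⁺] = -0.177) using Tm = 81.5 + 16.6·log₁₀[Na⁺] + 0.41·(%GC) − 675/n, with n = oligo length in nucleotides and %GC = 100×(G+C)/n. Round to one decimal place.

Length n = 36. G=12, T=12, A=3, C=9
G+C = 21, so %GC = 21/36 × 100 = 58.333%
Salt term: 16.6 × (-0.177) = -2.938
GC term: 0.41 × 58.333 = 23.917; length term: −675/36 = −18.75
Tm = 81.5 + (-2.938) + 23.917 − 18.75 = 83.729 → 83.7°C

83.7°C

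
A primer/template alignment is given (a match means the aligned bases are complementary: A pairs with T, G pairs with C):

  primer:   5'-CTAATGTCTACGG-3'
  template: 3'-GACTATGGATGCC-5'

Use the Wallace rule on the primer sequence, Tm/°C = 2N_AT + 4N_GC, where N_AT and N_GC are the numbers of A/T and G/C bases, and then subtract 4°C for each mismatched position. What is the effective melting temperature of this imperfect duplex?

26°C

Primer base counts: A=3, T=4, G=3, C=3 → A+T=7, G+C=6
Perfect-match Tm = 2(7) + 4(6) = 14 + 24 = 38°C
Mismatches (positions where the bases are not complementary): 3 (at positions 3, 6, 7)
Effective Tm = 38 − 3×4 = 38 − 12 = 26°C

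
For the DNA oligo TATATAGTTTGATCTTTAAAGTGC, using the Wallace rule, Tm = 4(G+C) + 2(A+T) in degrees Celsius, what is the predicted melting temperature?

60°C

Counting bases: C=2, A=7, T=11, G=4
AT pairs contribute 18, GC pairs contribute 6.
Tm = 4·6 + 2·18 = 24 + 36 = 60°C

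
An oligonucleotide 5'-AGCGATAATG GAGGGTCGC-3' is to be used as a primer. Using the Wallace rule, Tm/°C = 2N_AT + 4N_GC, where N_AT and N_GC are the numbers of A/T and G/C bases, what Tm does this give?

A=5, C=3, T=3, G=8
So N_AT = 8 and N_GC = 11.
Tm = 2×8 + 4×11 = 60°C

60°C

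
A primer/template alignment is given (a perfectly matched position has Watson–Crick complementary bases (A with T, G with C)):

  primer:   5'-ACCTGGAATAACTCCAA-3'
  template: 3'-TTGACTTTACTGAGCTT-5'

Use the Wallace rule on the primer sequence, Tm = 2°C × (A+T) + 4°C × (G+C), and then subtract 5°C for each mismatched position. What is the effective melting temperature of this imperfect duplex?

28°C

Primer base counts: A=7, T=3, G=2, C=5 → A+T=10, G+C=7
Perfect-match Tm = 2(10) + 4(7) = 20 + 28 = 48°C
Mismatches (positions where the bases are not complementary): 4 (at positions 2, 6, 10, 15)
Effective Tm = 48 − 4×5 = 48 − 20 = 28°C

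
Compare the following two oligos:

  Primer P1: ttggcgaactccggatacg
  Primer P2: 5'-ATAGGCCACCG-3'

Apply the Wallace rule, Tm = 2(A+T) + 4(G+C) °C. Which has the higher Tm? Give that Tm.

Primer P1: A+T=8, G+C=11 → Tm = 2(8)+4(11) = 60°C
Primer P2: A+T=4, G+C=7 → Tm = 2(4)+4(7) = 36°C
60°C vs 36°C → primer P1 is higher.

Primer P1, 60°C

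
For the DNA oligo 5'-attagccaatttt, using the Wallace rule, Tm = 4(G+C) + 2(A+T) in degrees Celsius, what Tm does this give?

Base counts: C=2, A=4, G=1, T=6
So N_AT = 10 and N_GC = 3.
Tm = 4·3 + 2·10 = 12 + 20 = 32°C

32°C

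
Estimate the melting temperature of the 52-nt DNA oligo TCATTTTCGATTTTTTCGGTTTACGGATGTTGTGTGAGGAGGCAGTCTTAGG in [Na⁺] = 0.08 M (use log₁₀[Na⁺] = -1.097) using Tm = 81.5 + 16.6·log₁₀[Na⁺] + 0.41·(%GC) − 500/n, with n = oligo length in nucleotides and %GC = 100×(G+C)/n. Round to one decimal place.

Length n = 52. Scanning the sequence gives G=16, C=6, A=8, T=22.
G+C = 22, so %GC = 22/52 × 100 = 42.308%
Salt term: 16.6 × (-1.097) = -18.21
GC term: 0.41 × 42.308 = 17.346; length term: −500/52 = −9.615
Tm = 81.5 + (-18.21) + 17.346 − 9.615 = 71.021 → 71.0°C

71.0°C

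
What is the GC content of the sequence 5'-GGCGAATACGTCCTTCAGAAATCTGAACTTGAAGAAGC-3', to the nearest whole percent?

45%

Base counts: C=8, G=9, A=13, T=8
G+C = 9 + 8 = 17 out of 38 bases
%GC = 17/38 × 100 = 44.74% ≈ 45%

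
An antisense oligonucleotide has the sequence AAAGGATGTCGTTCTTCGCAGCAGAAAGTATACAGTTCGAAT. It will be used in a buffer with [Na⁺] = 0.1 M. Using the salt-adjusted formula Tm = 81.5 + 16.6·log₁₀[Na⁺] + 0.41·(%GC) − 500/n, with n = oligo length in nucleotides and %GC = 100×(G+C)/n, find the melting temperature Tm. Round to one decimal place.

Length n = 42. Counting bases: G=10, T=11, A=14, C=7
G+C = 17, so %GC = 17/42 × 100 = 40.476%
Salt term: 16.6 × (-1) = -16.6
GC term: 0.41 × 40.476 = 16.595; length term: −500/42 = −11.905
Tm = 81.5 + (-16.6) + 16.595 − 11.905 = 69.59 → 69.6°C

69.6°C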